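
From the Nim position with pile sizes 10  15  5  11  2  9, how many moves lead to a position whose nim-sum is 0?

Write each in binary and XOR column by column:
  1010  (10)
  1111  (15)
  0101  (5)
  1011  (11)
  0010  (2)
  1001  (9)
  ----
  0000  (0)
The nim-sum is already 0, so every move leaves a nonzero nim-sum — there are no winning moves.

0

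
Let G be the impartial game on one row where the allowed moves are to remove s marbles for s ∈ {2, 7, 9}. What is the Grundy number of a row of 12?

2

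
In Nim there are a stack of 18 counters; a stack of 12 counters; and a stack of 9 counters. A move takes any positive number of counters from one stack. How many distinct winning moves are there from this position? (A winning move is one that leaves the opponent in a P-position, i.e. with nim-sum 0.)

1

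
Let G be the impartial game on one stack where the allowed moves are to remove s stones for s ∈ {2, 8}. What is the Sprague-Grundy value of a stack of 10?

Build the Grundy sequence with g(k) = mex{g(k−s) : s ∈ {2, 8}, s ≤ k}:
g(0) = mex{} = 0
g(1) = mex{} = 0
g(2) = mex{0} = 1
g(3) = mex{0} = 1
g(4) = mex{1} = 0
g(5) = mex{1} = 0
g(6) = mex{0} = 1
g(7) = mex{0} = 1
g(8) = mex{0,1} = 2
g(9) = mex{0,1} = 2
g(10) = mex{1,2} = 0
So g(10) = 0.

0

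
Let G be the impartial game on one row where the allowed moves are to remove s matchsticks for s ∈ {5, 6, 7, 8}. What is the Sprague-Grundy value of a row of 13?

0

Compute g(0), g(1), … for moves {5, 6, 7, 8}:
k:     0  1  2  3  4  5  6  7  8  9 10 11 12 13
g(k):  0  0  0  0  0  1  1  1  1  1  2  2  2  0
So g(13) = 0.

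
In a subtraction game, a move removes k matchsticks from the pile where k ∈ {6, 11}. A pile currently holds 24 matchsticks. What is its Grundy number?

Build the Grundy sequence with g(k) = mex{g(k−s) : s ∈ {6, 11}, s ≤ k}:
k:     0  1  2  3  4  5  6  7  8  9 10 11 12 13 14 15 16 17 18 19 20 21 22 23 24
g(k):  0  0  0  0  0  0  1  1  1  1  1  1  2  2  2  2  2  0  0  0  0  0  0  1  1
So g(24) = 1.

1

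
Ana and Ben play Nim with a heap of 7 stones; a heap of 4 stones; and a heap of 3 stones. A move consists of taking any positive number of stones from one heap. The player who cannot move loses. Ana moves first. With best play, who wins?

Ben wins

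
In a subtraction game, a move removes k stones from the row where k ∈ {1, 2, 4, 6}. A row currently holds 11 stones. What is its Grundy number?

Build the Grundy sequence with g(k) = mex{g(k−s) : s ∈ {1, 2, 4, 6}, s ≤ k}:
k:     0  1  2  3  4  5  6  7  8  9 10 11
g(k):  0  1  2  0  1  2  3  4  0  1  2  0
So g(11) = 0.

0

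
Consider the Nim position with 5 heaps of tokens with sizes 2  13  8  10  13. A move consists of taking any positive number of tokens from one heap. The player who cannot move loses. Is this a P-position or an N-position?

P-position

In binary:
  0010  (2)
  1101  (13)
  1000  (8)
  1010  (10)
  1101  (13)
  ----
  0000  (0)
The nim-sum is 0, so this is a P-position: the player to move is in a losing position under optimal play.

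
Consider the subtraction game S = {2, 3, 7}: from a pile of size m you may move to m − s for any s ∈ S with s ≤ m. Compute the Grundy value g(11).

0

Grundy values for subtraction set {2, 3, 7}:
g(0) = mex{} = 0
g(1) = mex{} = 0
g(2) = mex{0} = 1
g(3) = mex{0} = 1
g(4) = mex{0,1} = 2
g(5) = mex{1} = 0
g(6) = mex{1,2} = 0
g(7) = mex{0,2} = 1
g(8) = mex{0} = 1
g(9) = mex{0,1} = 2
g(10) = mex{1} = 0
g(11) = mex{1,2} = 0
So g(11) = 0.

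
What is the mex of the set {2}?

0

0 is not in the set, so the mex is 0.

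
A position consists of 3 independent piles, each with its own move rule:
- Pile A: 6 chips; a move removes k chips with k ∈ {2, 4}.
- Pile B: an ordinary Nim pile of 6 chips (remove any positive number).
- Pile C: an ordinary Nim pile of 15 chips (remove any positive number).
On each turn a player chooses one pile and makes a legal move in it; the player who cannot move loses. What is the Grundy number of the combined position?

Build the Grundy sequence for pile A with g(k) = mex{g(k−s) : s ∈ {2, 4}, s ≤ k}:
k:     0  1  2  3  4  5  6
g(k):  0  0  1  1  2  2  0
So g(6) = 0.
Pile B is a plain Nim pile of size 6, so its Grundy value is 6.
Pile C is a plain Nim pile of size 15, so its Grundy value is 15.
The value of a disjunctive sum is the nim-sum of the parts.
Combined value = 0 ⊕ 6 ⊕ 15 = 9.

9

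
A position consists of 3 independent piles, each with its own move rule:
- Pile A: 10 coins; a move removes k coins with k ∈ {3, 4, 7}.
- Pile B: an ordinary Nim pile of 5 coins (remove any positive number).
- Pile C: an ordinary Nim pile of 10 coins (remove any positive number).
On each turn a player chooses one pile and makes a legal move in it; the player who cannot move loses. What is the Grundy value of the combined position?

Build the Grundy sequence for pile A with g(k) = mex{g(k−s) : s ∈ {3, 4, 7}, s ≤ k}:
k:     0  1  2  3  4  5  6  7  8  9 10
g(k):  0  0  0  1  1  1  2  2  2  3  0
So g(10) = 0.
Pile B is a plain Nim pile of size 5, so its Grundy value is 5.
Pile C is a plain Nim pile of size 10, so its Grundy value is 10.
By the Sprague-Grundy theorem, the Grundy value of a sum of independent games is the XOR of the component values.
Combined value = 0 XOR 5 XOR 10 = 15.

15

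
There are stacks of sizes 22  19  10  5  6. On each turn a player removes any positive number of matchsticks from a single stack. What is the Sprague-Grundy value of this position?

Compute the nim-sum pairwise:
22 ⊕ 19 = 5
5 ⊕ 10 = 15
15 ⊕ 5 = 10
10 ⊕ 6 = 12

12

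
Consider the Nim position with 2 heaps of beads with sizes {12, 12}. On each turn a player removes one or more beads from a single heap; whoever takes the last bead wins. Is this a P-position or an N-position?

P-position

Write each in binary and XOR column by column:
  1100  (12)
  1100  (12)
  ----
  0000  (0)
The nim-sum is 0, so this is a P-position: the player to move is in a losing position under optimal play.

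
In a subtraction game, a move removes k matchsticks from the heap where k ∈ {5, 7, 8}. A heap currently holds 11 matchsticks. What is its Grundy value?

2

Grundy values for subtraction set {5, 7, 8}:
g(0) = mex{} = 0
g(1) = mex{} = 0
g(2) = mex{} = 0
g(3) = mex{} = 0
g(4) = mex{} = 0
g(5) = mex{0} = 1
g(6) = mex{0} = 1
g(7) = mex{0} = 1
g(8) = mex{0} = 1
g(9) = mex{0} = 1
g(10) = mex{0,1} = 2
g(11) = mex{0,1} = 2
So g(11) = 2.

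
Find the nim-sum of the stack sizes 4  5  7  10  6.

10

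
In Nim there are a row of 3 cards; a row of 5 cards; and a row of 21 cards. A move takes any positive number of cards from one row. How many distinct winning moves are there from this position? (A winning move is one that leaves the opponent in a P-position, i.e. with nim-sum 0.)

1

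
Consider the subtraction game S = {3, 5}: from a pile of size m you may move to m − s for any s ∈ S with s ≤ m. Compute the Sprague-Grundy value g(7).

2

Compute g(0), g(1), … for moves {3, 5}:
g(0) = mex{} = 0
g(1) = mex{} = 0
g(2) = mex{} = 0
g(3) = mex{0} = 1
g(4) = mex{0} = 1
g(5) = mex{0} = 1
g(6) = mex{0,1} = 2
g(7) = mex{0,1} = 2
So g(7) = 2.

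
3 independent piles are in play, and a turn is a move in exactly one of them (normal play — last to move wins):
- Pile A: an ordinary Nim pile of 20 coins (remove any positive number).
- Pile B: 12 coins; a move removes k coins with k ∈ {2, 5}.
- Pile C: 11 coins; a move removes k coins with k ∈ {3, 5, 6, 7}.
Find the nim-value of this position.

22

Pile A is a plain Nim pile of size 20, so its Grundy value is 20.
For pile B, compute g(0), g(1), … with moves {2, 5}:
g(0) = mex{} = 0
g(1) = mex{} = 0
g(2) = mex{0} = 1
g(3) = mex{0} = 1
g(4) = mex{1} = 0
g(5) = mex{0,1} = 2
g(6) = mex{0} = 1
g(7) = mex{1,2} = 0
g(8) = mex{1} = 0
g(9) = mex{0} = 1
g(10) = mex{0,2} = 1
g(11) = mex{1} = 0
g(12) = mex{0,1} = 2
So g(12) = 2.
For pile C, compute g(0), g(1), … with moves {3, 5, 6, 7}:
g(0) = mex{} = 0
g(1) = mex{} = 0
g(2) = mex{} = 0
g(3) = mex{0} = 1
g(4) = mex{0} = 1
g(5) = mex{0} = 1
g(6) = mex{0,1} = 2
g(7) = mex{0,1} = 2
g(8) = mex{0,1} = 2
g(9) = mex{0,1,2} = 3
g(10) = mex{1,2} = 0
g(11) = mex{1,2} = 0
So g(11) = 0.
The value of a disjunctive sum is the nim-sum of the parts.
Combined value = 20 XOR 2 XOR 0 = 22.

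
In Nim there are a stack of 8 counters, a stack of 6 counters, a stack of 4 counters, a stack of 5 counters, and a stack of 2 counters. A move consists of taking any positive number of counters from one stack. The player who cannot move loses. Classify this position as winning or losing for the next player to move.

Winning position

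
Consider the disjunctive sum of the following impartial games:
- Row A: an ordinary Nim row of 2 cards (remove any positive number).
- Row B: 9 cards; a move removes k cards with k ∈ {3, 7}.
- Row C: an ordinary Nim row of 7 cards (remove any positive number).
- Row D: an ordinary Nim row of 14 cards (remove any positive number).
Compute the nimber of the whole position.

10

Row A is a plain Nim row of size 2, so its Grundy value is 2.
Grundy values for row B (subtraction set {3, 7}):
g(0) = mex{} = 0
g(1) = mex{} = 0
g(2) = mex{} = 0
g(3) = mex{0} = 1
g(4) = mex{0} = 1
g(5) = mex{0} = 1
g(6) = mex{1} = 0
g(7) = mex{0,1} = 2
g(8) = mex{0,1} = 2
g(9) = mex{0} = 1
So g(9) = 1.
Row C is a plain Nim row of size 7, so its Grundy value is 7.
Row D is a plain Nim row of size 14, so its Grundy value is 14.
By the Sprague-Grundy theorem, the Grundy value of a sum of independent games is the XOR of the component values.
Combined value = 2 XOR 1 XOR 7 XOR 14 = 10.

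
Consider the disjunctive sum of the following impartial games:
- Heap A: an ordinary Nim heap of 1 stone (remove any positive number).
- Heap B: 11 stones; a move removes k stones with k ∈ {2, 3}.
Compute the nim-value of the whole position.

1

Heap A is a plain Nim heap of size 1, so its Grundy value is 1.
Grundy values for heap B (subtraction set {2, 3}):
k:     0  1  2  3  4  5  6  7  8  9 10 11
g(k):  0  0  1  1  2  0  0  1  1  2  0  0
So g(11) = 0.
By the Sprague-Grundy theorem, the Grundy value of a sum of independent games is the XOR of the component values.
Combined value = 1 XOR 0 = 1.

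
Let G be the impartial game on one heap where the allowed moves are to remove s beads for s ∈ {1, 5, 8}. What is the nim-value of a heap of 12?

2

Compute g(0), g(1), … for moves {1, 5, 8}:
g(0) = mex{} = 0
g(1) = mex{0} = 1
g(2) = mex{1} = 0
g(3) = mex{0} = 1
g(4) = mex{1} = 0
g(5) = mex{0} = 1
g(6) = mex{1} = 0
g(7) = mex{0} = 1
g(8) = mex{0,1} = 2
g(9) = mex{0,1,2} = 3
g(10) = mex{0,1,3} = 2
g(11) = mex{0,1,2} = 3
g(12) = mex{0,1,3} = 2
So g(12) = 2.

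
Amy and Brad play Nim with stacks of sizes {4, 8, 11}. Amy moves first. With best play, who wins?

Amy wins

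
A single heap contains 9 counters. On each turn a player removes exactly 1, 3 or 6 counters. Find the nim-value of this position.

0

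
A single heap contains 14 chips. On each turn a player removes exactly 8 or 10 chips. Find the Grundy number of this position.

1

Build the Grundy sequence with g(k) = mex{g(k−s) : s ∈ {8, 10}, s ≤ k}:
g(0) = mex{} = 0
g(1) = mex{} = 0
g(2) = mex{} = 0
g(3) = mex{} = 0
g(4) = mex{} = 0
g(5) = mex{} = 0
g(6) = mex{} = 0
g(7) = mex{} = 0
g(8) = mex{0} = 1
g(9) = mex{0} = 1
g(10) = mex{0} = 1
g(11) = mex{0} = 1
g(12) = mex{0} = 1
g(13) = mex{0} = 1
g(14) = mex{0} = 1
So g(14) = 1.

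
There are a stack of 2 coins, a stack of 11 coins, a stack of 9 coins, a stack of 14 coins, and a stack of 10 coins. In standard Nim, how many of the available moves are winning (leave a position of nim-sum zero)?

Nim-sum: 2 ^ 11 ^ 9 ^ 14 ^ 10 = 4.
The overall nim-sum is X = 4. A stack of size p has a winning move iff p XOR X < p (reduce it to p XOR X).
  2: 2 XOR 4 = 6 ≥ 2 — no move.
  11: 11 XOR 4 = 15 ≥ 11 — no move.
  9: 9 XOR 4 = 13 ≥ 9 — no move.
  14: 14 XOR 4 = 10 < 14 — winning move (to 10).
  10: 10 XOR 4 = 14 ≥ 10 — no move.
That gives 1 winning move.

1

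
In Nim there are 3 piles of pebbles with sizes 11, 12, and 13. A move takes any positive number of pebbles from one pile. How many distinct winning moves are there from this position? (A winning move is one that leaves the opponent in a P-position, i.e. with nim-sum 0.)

3

Nim-sum: 11 XOR 12 XOR 13 = 10.
The overall nim-sum is X = 10. A pile of size p has a winning move iff p XOR X < p (reduce it to p XOR X).
  11: 11 XOR 10 = 1 < 11 — winning move (to 1).
  12: 12 XOR 10 = 6 < 12 — winning move (to 6).
  13: 13 XOR 10 = 7 < 13 — winning move (to 7).
That gives 3 winning moves.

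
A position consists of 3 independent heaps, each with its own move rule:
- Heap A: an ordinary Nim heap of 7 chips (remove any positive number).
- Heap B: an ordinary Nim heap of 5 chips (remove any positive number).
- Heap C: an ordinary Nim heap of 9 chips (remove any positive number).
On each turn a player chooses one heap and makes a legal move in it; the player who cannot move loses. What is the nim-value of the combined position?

Heap A is a plain Nim heap of size 7, so its Grundy value is 7.
Heap B is a plain Nim heap of size 5, so its Grundy value is 5.
Heap C is a plain Nim heap of size 9, so its Grundy value is 9.
The value of a disjunctive sum is the nim-sum of the parts.
Combined value = 7 XOR 5 XOR 9 = 11.

11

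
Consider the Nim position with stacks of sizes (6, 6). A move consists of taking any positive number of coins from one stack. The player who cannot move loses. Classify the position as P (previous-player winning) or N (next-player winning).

P-position

Nim-sum: 6 ⊕ 6 = 0.
The nim-sum is 0, so this is a P-position: the player to move is in a losing position under optimal play.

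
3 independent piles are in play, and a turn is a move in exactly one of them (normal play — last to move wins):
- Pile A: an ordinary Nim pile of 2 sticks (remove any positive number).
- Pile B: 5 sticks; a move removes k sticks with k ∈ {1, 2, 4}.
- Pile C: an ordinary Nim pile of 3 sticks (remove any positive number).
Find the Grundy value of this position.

3

Pile A is a plain Nim pile of size 2, so its Grundy value is 2.
For pile B, compute g(0), g(1), … with moves {1, 2, 4}:
g(0) = mex{} = 0
g(1) = mex{0} = 1
g(2) = mex{0,1} = 2
g(3) = mex{1,2} = 0
g(4) = mex{0,2} = 1
g(5) = mex{0,1} = 2
So g(5) = 2.
Pile C is a plain Nim pile of size 3, so its Grundy value is 3.
By the Sprague-Grundy theorem, the Grundy value of a sum of independent games is the XOR of the component values.
Combined value = 2 ⊕ 2 ⊕ 3 = 3.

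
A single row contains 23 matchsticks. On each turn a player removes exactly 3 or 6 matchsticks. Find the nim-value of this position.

1

Build the Grundy sequence with g(k) = mex{g(k−s) : s ∈ {3, 6}, s ≤ k}:
k:     0  1  2  3  4  5  6  7  8  9 10 11 12 13 14 15 16 17 18 19 20 21 22 23
g(k):  0  0  0  1  1  1  2  2  2  0  0  0  1  1  1  2  2  2  0  0  0  1  1  1
So g(23) = 1.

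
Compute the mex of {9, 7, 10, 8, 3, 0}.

0 is in the set but 1 is not, so the mex is 1.

1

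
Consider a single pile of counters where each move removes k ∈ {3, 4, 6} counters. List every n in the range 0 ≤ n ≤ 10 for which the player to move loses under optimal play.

0, 1, 2, 9, 10

Grundy values for subtraction set {3, 4, 6}:
k:     0  1  2  3  4  5  6  7  8  9 10
g(k):  0  0  0  1  1  1  2  2  2  0  0
The P-positions (g = 0) in 0..10 are 0, 1, 2, 9, 10.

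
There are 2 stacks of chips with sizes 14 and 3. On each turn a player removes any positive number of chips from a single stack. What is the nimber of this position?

13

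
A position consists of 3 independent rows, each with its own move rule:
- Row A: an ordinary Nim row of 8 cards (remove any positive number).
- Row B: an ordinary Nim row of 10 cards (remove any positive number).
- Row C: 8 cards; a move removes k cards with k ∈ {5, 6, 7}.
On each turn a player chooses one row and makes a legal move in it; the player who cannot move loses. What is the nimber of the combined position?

3

Row A is a plain Nim row of size 8, so its Grundy value is 8.
Row B is a plain Nim row of size 10, so its Grundy value is 10.
Build the Grundy sequence for row C with g(k) = mex{g(k−s) : s ∈ {5, 6, 7}, s ≤ k}:
g(0) = mex{} = 0
g(1) = mex{} = 0
g(2) = mex{} = 0
g(3) = mex{} = 0
g(4) = mex{} = 0
g(5) = mex{0} = 1
g(6) = mex{0} = 1
g(7) = mex{0} = 1
g(8) = mex{0} = 1
So g(8) = 1.
By the Sprague-Grundy theorem, the Grundy value of a sum of independent games is the XOR of the component values.
Combined value = 8 ⊕ 10 ⊕ 1 = 3.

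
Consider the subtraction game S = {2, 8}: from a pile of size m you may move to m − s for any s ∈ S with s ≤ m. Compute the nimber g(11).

0

Build the Grundy sequence with g(k) = mex{g(k−s) : s ∈ {2, 8}, s ≤ k}:
k:     0  1  2  3  4  5  6  7  8  9 10 11
g(k):  0  0  1  1  0  0  1  1  2  2  0  0
So g(11) = 0.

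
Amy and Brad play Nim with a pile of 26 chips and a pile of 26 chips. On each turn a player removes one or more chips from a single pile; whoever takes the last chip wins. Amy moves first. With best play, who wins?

Brad wins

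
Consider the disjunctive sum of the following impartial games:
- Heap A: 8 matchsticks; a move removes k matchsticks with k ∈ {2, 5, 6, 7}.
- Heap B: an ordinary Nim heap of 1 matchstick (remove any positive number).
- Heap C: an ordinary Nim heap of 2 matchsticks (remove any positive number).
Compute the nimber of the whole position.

Build the Grundy sequence for heap A with g(k) = mex{g(k−s) : s ∈ {2, 5, 6, 7}, s ≤ k}:
g(0) = mex{} = 0
g(1) = mex{} = 0
g(2) = mex{0} = 1
g(3) = mex{0} = 1
g(4) = mex{1} = 0
g(5) = mex{0,1} = 2
g(6) = mex{0} = 1
g(7) = mex{0,1,2} = 3
g(8) = mex{0,1} = 2
So g(8) = 2.
Heap B is a plain Nim heap of size 1, so its Grundy value is 1.
Heap C is a plain Nim heap of size 2, so its Grundy value is 2.
The value of a disjunctive sum is the nim-sum of the parts.
Combined value = 2 ⊕ 1 ⊕ 2 = 1.

1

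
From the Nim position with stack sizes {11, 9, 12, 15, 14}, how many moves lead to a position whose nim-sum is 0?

5

Compute the nim-sum pairwise:
11 ⊕ 9 = 2
2 ⊕ 12 = 14
14 ⊕ 15 = 1
1 ⊕ 14 = 15
The overall nim-sum is X = 15. A stack of size p has a winning move iff p XOR X < p (reduce it to p XOR X).
  11: 11 XOR 15 = 4 < 11 — winning move (to 4).
  9: 9 XOR 15 = 6 < 9 — winning move (to 6).
  12: 12 XOR 15 = 3 < 12 — winning move (to 3).
  15: 15 XOR 15 = 0 < 15 — winning move (to 0).
  14: 14 XOR 15 = 1 < 14 — winning move (to 1).
That gives 5 winning moves.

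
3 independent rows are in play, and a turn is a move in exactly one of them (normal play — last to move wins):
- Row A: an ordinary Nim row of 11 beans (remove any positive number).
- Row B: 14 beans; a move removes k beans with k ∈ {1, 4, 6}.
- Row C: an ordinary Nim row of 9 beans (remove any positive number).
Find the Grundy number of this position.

Row A is a plain Nim row of size 11, so its Grundy value is 11.
Build the Grundy sequence for row B with g(k) = mex{g(k−s) : s ∈ {1, 4, 6}, s ≤ k}:
g(0) = mex{} = 0
g(1) = mex{0} = 1
g(2) = mex{1} = 0
g(3) = mex{0} = 1
g(4) = mex{0,1} = 2
g(5) = mex{1,2} = 0
g(6) = mex{0} = 1
g(7) = mex{1} = 0
g(8) = mex{0,2} = 1
g(9) = mex{0,1} = 2
g(10) = mex{1,2} = 0
g(11) = mex{0} = 1
g(12) = mex{1} = 0
g(13) = mex{0,2} = 1
g(14) = mex{0,1} = 2
So g(14) = 2.
Row C is a plain Nim row of size 9, so its Grundy value is 9.
The value of a disjunctive sum is the nim-sum of the parts.
Combined value = 11 ⊕ 2 ⊕ 9 = 0.

0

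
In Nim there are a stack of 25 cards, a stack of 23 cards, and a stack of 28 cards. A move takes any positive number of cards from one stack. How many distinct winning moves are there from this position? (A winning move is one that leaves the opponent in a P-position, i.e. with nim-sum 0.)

3

In binary:
  11001  (25)
  10111  (23)
  11100  (28)
  -----
  10010  (18)
The overall nim-sum is X = 18. A stack of size p has a winning move iff p XOR X < p (reduce it to p XOR X).
  25: 25 XOR 18 = 11 < 25 — winning move (to 11).
  23: 23 XOR 18 = 5 < 23 — winning move (to 5).
  28: 28 XOR 18 = 14 < 28 — winning move (to 14).
That gives 3 winning moves.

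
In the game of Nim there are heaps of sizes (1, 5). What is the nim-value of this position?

4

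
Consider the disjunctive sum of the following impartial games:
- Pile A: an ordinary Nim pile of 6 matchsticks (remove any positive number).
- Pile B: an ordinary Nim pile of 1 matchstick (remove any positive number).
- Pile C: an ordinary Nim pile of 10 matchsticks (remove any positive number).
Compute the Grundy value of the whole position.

13

Pile A is a plain Nim pile of size 6, so its Grundy value is 6.
Pile B is a plain Nim pile of size 1, so its Grundy value is 1.
Pile C is a plain Nim pile of size 10, so its Grundy value is 10.
By the Sprague-Grundy theorem, the Grundy value of a sum of independent games is the XOR of the component values.
Combined value = 6 XOR 1 XOR 10 = 13.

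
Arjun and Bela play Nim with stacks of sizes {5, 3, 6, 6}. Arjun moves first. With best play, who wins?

Arjun wins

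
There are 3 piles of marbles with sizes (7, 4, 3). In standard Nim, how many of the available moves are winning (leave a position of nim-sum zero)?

0

Write each in binary and XOR column by column:
  111  (7)
  100  (4)
  011  (3)
  ---
  000  (0)
The nim-sum is already 0, so every move leaves a nonzero nim-sum — there are no winning moves.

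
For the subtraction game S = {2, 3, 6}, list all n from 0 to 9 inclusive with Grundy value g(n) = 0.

Build the Grundy sequence with g(k) = mex{g(k−s) : s ∈ {2, 3, 6}, s ≤ k}:
k:     0  1  2  3  4  5  6  7  8  9
g(k):  0  0  1  1  2  0  3  1  2  0
The P-positions (g = 0) in 0..9 are 0, 1, 5, 9.

0, 1, 5, 9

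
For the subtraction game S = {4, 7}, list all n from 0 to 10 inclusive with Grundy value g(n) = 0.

Compute g(0), g(1), … for moves {4, 7}:
k:     0  1  2  3  4  5  6  7  8  9 10
g(k):  0  0  0  0  1  1  1  1  2  2  2
The P-positions (g = 0) in 0..10 are 0, 1, 2, 3.

0, 1, 2, 3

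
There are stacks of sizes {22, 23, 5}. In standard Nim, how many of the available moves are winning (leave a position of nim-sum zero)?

3

Compute the nim-sum pairwise:
22 XOR 23 = 1
1 XOR 5 = 4
The overall nim-sum is X = 4. A stack of size p has a winning move iff p XOR X < p (reduce it to p XOR X).
  22: 22 XOR 4 = 18 < 22 — winning move (to 18).
  23: 23 XOR 4 = 19 < 23 — winning move (to 19).
  5: 5 XOR 4 = 1 < 5 — winning move (to 1).
That gives 3 winning moves.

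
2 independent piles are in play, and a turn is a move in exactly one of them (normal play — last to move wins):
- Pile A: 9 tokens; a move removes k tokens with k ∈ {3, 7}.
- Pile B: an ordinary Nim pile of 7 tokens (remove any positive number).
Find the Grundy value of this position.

6

Grundy values for pile A (subtraction set {3, 7}):
g(0) = mex{} = 0
g(1) = mex{} = 0
g(2) = mex{} = 0
g(3) = mex{0} = 1
g(4) = mex{0} = 1
g(5) = mex{0} = 1
g(6) = mex{1} = 0
g(7) = mex{0,1} = 2
g(8) = mex{0,1} = 2
g(9) = mex{0} = 1
So g(9) = 1.
Pile B is a plain Nim pile of size 7, so its Grundy value is 7.
The value of a disjunctive sum is the nim-sum of the parts.
Combined value = 1 XOR 7 = 6.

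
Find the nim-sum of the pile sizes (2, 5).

Nim-sum: 2 ⊕ 5 = 7.

7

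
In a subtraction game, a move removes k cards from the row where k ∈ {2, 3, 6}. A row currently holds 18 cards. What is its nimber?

Build the Grundy sequence with g(k) = mex{g(k−s) : s ∈ {2, 3, 6}, s ≤ k}:
k:     0  1  2  3  4  5  6  7  8  9 10 11 12 13 14 15 16 17 18
g(k):  0  0  1  1  2  0  3  1  2  0  0  1  1  2  0  3  1  2  0
So g(18) = 0.

0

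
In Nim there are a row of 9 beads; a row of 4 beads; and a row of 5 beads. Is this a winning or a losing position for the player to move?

In binary:
  1001  (9)
  0100  (4)
  0101  (5)
  ----
  1000  (8)
The nim-sum is 8 ≠ 0, so this is an N-position: the player to move can win.

Winning position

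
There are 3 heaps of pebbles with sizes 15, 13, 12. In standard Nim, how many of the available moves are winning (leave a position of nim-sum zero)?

3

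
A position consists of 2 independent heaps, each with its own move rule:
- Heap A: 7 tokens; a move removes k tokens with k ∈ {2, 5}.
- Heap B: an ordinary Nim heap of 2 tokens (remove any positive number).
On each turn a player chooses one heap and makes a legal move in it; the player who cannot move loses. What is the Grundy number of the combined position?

2

Build the Grundy sequence for heap A with g(k) = mex{g(k−s) : s ∈ {2, 5}, s ≤ k}:
g(0) = mex{} = 0
g(1) = mex{} = 0
g(2) = mex{0} = 1
g(3) = mex{0} = 1
g(4) = mex{1} = 0
g(5) = mex{0,1} = 2
g(6) = mex{0} = 1
g(7) = mex{1,2} = 0
So g(7) = 0.
Heap B is a plain Nim heap of size 2, so its Grundy value is 2.
The value of a disjunctive sum is the nim-sum of the parts.
Combined value = 0 ⊕ 2 = 2.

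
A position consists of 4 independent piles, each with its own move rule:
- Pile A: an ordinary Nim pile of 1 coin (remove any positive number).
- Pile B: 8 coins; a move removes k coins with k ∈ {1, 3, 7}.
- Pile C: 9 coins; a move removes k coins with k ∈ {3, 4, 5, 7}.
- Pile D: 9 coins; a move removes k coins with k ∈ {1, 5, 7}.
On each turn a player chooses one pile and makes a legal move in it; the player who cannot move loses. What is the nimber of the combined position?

Pile A is a plain Nim pile of size 1, so its Grundy value is 1.
Grundy values for pile B (subtraction set {1, 3, 7}):
k:     0  1  2  3  4  5  6  7  8
g(k):  0  1  0  1  0  1  0  1  0
So g(8) = 0.
Grundy values for pile C (subtraction set {3, 4, 5, 7}):
g(0) = mex{} = 0
g(1) = mex{} = 0
g(2) = mex{} = 0
g(3) = mex{0} = 1
g(4) = mex{0} = 1
g(5) = mex{0} = 1
g(6) = mex{0,1} = 2
g(7) = mex{0,1} = 2
g(8) = mex{0,1} = 2
g(9) = mex{0,1,2} = 3
So g(9) = 3.
Grundy values for pile D (subtraction set {1, 5, 7}):
k:     0  1  2  3  4  5  6  7  8  9
g(k):  0  1  0  1  0  1  0  1  0  1
So g(9) = 1.
The value of a disjunctive sum is the nim-sum of the parts.
Combined value = 1 XOR 0 XOR 3 XOR 1 = 3.

3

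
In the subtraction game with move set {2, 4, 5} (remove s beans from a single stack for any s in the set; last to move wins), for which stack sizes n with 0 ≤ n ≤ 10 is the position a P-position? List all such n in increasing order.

0, 1, 7, 8

Grundy values for subtraction set {2, 4, 5}:
k:     0  1  2  3  4  5  6  7  8  9 10
g(k):  0  0  1  1  2  2  3  0  0  1  1
The P-positions (g = 0) in 0..10 are 0, 1, 7, 8.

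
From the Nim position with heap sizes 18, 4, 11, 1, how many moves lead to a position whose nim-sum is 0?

Nim-sum: 18 ^ 4 ^ 11 ^ 1 = 28.
The overall nim-sum is X = 28. A heap of size p has a winning move iff p XOR X < p (reduce it to p XOR X).
  18: 18 XOR 28 = 14 < 18 — winning move (to 14).
  4: 4 XOR 28 = 24 ≥ 4 — no move.
  11: 11 XOR 28 = 23 ≥ 11 — no move.
  1: 1 XOR 28 = 29 ≥ 1 — no move.
That gives 1 winning move.

1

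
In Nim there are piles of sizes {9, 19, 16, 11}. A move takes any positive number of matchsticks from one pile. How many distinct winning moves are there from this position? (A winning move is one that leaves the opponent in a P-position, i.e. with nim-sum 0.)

Compute the nim-sum pairwise:
9 ^ 19 = 26
26 ^ 16 = 10
10 ^ 11 = 1
The overall nim-sum is X = 1. A pile of size p has a winning move iff p XOR X < p (reduce it to p XOR X).
  9: 9 XOR 1 = 8 < 9 — winning move (to 8).
  19: 19 XOR 1 = 18 < 19 — winning move (to 18).
  16: 16 XOR 1 = 17 ≥ 16 — no move.
  11: 11 XOR 1 = 10 < 11 — winning move (to 10).
That gives 3 winning moves.

3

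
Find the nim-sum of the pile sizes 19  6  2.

Nim-sum: 19 ⊕ 6 ⊕ 2 = 23.

23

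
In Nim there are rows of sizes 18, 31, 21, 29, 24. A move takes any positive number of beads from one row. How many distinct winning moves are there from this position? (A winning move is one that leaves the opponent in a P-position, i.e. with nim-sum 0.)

5

In binary:
  10010  (18)
  11111  (31)
  10101  (21)
  11101  (29)
  11000  (24)
  -----
  11101  (29)
The overall nim-sum is X = 29. A row of size p has a winning move iff p XOR X < p (reduce it to p XOR X).
  18: 18 XOR 29 = 15 < 18 — winning move (to 15).
  31: 31 XOR 29 = 2 < 31 — winning move (to 2).
  21: 21 XOR 29 = 8 < 21 — winning move (to 8).
  29: 29 XOR 29 = 0 < 29 — winning move (to 0).
  24: 24 XOR 29 = 5 < 24 — winning move (to 5).
That gives 5 winning moves.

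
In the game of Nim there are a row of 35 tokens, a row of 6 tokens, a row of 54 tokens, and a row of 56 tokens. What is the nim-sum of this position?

43

In binary:
  100011  (35)
  000110  (6)
  110110  (54)
  111000  (56)
  ------
  101011  (43)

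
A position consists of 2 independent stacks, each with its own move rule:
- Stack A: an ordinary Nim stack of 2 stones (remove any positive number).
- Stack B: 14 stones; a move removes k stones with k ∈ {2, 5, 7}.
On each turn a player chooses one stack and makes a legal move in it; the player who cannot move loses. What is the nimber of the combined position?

Stack A is a plain Nim stack of size 2, so its Grundy value is 2.
Build the Grundy sequence for stack B with g(k) = mex{g(k−s) : s ∈ {2, 5, 7}, s ≤ k}:
k:     0  1  2  3  4  5  6  7  8  9 10 11 12 13 14
g(k):  0  0  1  1  0  2  1  3  2  2  0  3  1  0  0
So g(14) = 0.
The value of a disjunctive sum is the nim-sum of the parts.
Combined value = 2 ⊕ 0 = 2.

2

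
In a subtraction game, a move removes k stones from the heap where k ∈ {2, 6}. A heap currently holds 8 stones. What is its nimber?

0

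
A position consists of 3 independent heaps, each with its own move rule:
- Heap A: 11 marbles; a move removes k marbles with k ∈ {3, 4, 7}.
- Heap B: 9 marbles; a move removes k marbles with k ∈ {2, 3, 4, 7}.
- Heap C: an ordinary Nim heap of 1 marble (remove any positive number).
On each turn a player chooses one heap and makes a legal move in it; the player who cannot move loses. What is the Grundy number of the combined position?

5

Build the Grundy sequence for heap A with g(k) = mex{g(k−s) : s ∈ {3, 4, 7}, s ≤ k}:
k:     0  1  2  3  4  5  6  7  8  9 10 11
g(k):  0  0  0  1  1  1  2  2  2  3  0  0
So g(11) = 0.
Build the Grundy sequence for heap B with g(k) = mex{g(k−s) : s ∈ {2, 3, 4, 7}, s ≤ k}:
k:     0  1  2  3  4  5  6  7  8  9
g(k):  0  0  1  1  2  2  0  3  1  4
So g(9) = 4.
Heap C is a plain Nim heap of size 1, so its Grundy value is 1.
The value of a disjunctive sum is the nim-sum of the parts.
Combined value = 0 ⊕ 4 ⊕ 1 = 5.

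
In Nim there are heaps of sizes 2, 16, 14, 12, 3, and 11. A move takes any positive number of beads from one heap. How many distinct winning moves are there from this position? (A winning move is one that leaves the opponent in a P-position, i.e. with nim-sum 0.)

Bitwise XOR of the heap sizes:
  00010  (2)
  10000  (16)
  01110  (14)
  01100  (12)
  00011  (3)
  01011  (11)
  -----
  11000  (24)
The overall nim-sum is X = 24. A heap of size p has a winning move iff p XOR X < p (reduce it to p XOR X).
  2: 2 XOR 24 = 26 ≥ 2 — no move.
  16: 16 XOR 24 = 8 < 16 — winning move (to 8).
  14: 14 XOR 24 = 22 ≥ 14 — no move.
  12: 12 XOR 24 = 20 ≥ 12 — no move.
  3: 3 XOR 24 = 27 ≥ 3 — no move.
  11: 11 XOR 24 = 19 ≥ 11 — no move.
That gives 1 winning move.

1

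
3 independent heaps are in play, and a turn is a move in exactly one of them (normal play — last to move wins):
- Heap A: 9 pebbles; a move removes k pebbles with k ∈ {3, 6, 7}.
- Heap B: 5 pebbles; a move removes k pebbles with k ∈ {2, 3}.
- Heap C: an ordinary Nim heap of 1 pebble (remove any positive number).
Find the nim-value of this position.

2

Grundy values for heap A (subtraction set {3, 6, 7}):
k:     0  1  2  3  4  5  6  7  8  9
g(k):  0  0  0  1  1  1  2  2  2  3
So g(9) = 3.
For heap B, compute g(0), g(1), … with moves {2, 3}:
g(0) = mex{} = 0
g(1) = mex{} = 0
g(2) = mex{0} = 1
g(3) = mex{0} = 1
g(4) = mex{0,1} = 2
g(5) = mex{1} = 0
So g(5) = 0.
Heap C is a plain Nim heap of size 1, so its Grundy value is 1.
By the Sprague-Grundy theorem, the Grundy value of a sum of independent games is the XOR of the component values.
Combined value = 3 XOR 0 XOR 1 = 2.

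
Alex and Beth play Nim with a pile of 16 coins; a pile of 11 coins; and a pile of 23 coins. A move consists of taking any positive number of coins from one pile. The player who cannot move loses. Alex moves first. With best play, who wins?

Alex wins

Write each in binary and XOR column by column:
  10000  (16)
  01011  (11)
  10111  (23)
  -----
  01100  (12)
The nim-sum is 12 ≠ 0, so this is an N-position: the player to move can win; Alex has a winning move.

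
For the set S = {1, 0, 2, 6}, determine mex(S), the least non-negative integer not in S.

The values 0, 1, 2 are all present; 3 is the first non-negative integer missing from the set.

3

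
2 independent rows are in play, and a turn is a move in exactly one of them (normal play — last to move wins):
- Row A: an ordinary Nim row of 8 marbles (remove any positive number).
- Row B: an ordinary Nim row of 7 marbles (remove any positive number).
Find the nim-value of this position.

Row A is a plain Nim row of size 8, so its Grundy value is 8.
Row B is a plain Nim row of size 7, so its Grundy value is 7.
The value of a disjunctive sum is the nim-sum of the parts.
Combined value = 8 ⊕ 7 = 15.

15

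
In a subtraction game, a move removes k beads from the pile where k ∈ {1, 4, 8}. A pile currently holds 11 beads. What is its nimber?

Build the Grundy sequence with g(k) = mex{g(k−s) : s ∈ {1, 4, 8}, s ≤ k}:
k:     0  1  2  3  4  5  6  7  8  9 10 11
g(k):  0  1  0  1  2  0  1  0  1  2  3  2
So g(11) = 2.

2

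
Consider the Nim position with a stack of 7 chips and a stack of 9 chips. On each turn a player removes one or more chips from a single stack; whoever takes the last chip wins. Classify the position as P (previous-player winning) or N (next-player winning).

N-position

Compute the nim-sum pairwise:
7 XOR 9 = 14
The nim-sum is 14 ≠ 0, so this is an N-position: the player to move can win.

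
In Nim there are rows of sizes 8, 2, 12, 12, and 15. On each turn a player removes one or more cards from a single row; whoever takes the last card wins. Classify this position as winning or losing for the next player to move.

Compute the nim-sum pairwise:
8 ⊕ 2 = 10
10 ⊕ 12 = 6
6 ⊕ 12 = 10
10 ⊕ 15 = 5
The nim-sum is 5 ≠ 0, so this is an N-position: the player to move can win.

Winning position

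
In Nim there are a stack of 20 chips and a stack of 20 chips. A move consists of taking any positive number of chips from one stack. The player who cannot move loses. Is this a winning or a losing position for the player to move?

Losing position

Compute the nim-sum pairwise:
20 ⊕ 20 = 0
The nim-sum is 0, so this is a P-position: the player to move is in a losing position under optimal play.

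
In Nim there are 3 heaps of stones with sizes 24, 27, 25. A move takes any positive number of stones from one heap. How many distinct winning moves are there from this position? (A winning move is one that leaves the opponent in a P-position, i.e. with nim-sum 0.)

Nim-sum: 24 XOR 27 XOR 25 = 26.
The overall nim-sum is X = 26. A heap of size p has a winning move iff p XOR X < p (reduce it to p XOR X).
  24: 24 XOR 26 = 2 < 24 — winning move (to 2).
  27: 27 XOR 26 = 1 < 27 — winning move (to 1).
  25: 25 XOR 26 = 3 < 25 — winning move (to 3).
That gives 3 winning moves.

3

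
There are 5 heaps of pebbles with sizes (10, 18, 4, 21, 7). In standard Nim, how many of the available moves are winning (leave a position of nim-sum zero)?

1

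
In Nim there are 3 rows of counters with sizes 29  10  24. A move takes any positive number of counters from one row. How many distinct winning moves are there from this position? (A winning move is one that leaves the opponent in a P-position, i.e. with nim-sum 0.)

3

Nim-sum: 29 ⊕ 10 ⊕ 24 = 15.
The overall nim-sum is X = 15. A row of size p has a winning move iff p XOR X < p (reduce it to p XOR X).
  29: 29 XOR 15 = 18 < 29 — winning move (to 18).
  10: 10 XOR 15 = 5 < 10 — winning move (to 5).
  24: 24 XOR 15 = 23 < 24 — winning move (to 23).
That gives 3 winning moves.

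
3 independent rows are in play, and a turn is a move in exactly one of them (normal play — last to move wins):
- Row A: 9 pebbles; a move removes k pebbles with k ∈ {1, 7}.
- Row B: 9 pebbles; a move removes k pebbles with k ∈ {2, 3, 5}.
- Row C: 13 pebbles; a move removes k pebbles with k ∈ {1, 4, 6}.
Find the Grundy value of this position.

1

For row A, compute g(0), g(1), … with moves {1, 7}:
k:     0  1  2  3  4  5  6  7  8  9
g(k):  0  1  0  1  0  1  0  1  0  1
So g(9) = 1.
For row B, compute g(0), g(1), … with moves {2, 3, 5}:
k:     0  1  2  3  4  5  6  7  8  9
g(k):  0  0  1  1  2  2  3  0  0  1
So g(9) = 1.
Grundy values for row C (subtraction set {1, 4, 6}):
k:     0  1  2  3  4  5  6  7  8  9 10 11 12 13
g(k):  0  1  0  1  2  0  1  0  1  2  0  1  0  1
So g(13) = 1.
The value of a disjunctive sum is the nim-sum of the parts.
Combined value = 1 XOR 1 XOR 1 = 1.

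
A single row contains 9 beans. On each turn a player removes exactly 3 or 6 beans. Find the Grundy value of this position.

Build the Grundy sequence with g(k) = mex{g(k−s) : s ∈ {3, 6}, s ≤ k}:
k:     0  1  2  3  4  5  6  7  8  9
g(k):  0  0  0  1  1  1  2  2  2  0
So g(9) = 0.

0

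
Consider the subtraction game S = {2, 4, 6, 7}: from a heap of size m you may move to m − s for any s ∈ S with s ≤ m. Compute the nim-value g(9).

0

Grundy values for subtraction set {2, 4, 6, 7}:
k:     0  1  2  3  4  5  6  7  8  9
g(k):  0  0  1  1  2  2  3  3  4  0
So g(9) = 0.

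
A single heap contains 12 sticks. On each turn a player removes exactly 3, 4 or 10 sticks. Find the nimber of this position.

1

Build the Grundy sequence with g(k) = mex{g(k−s) : s ∈ {3, 4, 10}, s ≤ k}:
k:     0  1  2  3  4  5  6  7  8  9 10 11 12
g(k):  0  0  0  1  1  1  2  0  0  0  1  1  1
So g(12) = 1.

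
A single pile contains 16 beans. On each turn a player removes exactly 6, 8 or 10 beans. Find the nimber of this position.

0

Build the Grundy sequence with g(k) = mex{g(k−s) : s ∈ {6, 8, 10}, s ≤ k}:
k:     0  1  2  3  4  5  6  7  8  9 10 11 12 13 14 15 16
g(k):  0  0  0  0  0  0  1  1  1  1  1  1  2  2  2  2  0
So g(16) = 0.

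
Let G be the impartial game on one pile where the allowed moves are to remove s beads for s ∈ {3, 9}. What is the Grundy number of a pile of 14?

0

Build the Grundy sequence with g(k) = mex{g(k−s) : s ∈ {3, 9}, s ≤ k}:
g(0) = mex{} = 0
g(1) = mex{} = 0
g(2) = mex{} = 0
g(3) = mex{0} = 1
g(4) = mex{0} = 1
g(5) = mex{0} = 1
g(6) = mex{1} = 0
g(7) = mex{1} = 0
g(8) = mex{1} = 0
g(9) = mex{0} = 1
g(10) = mex{0} = 1
g(11) = mex{0} = 1
g(12) = mex{1} = 0
g(13) = mex{1} = 0
g(14) = mex{1} = 0
So g(14) = 0.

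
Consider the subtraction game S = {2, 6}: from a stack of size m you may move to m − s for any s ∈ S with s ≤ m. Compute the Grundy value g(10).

1

Build the Grundy sequence with g(k) = mex{g(k−s) : s ∈ {2, 6}, s ≤ k}:
g(0) = mex{} = 0
g(1) = mex{} = 0
g(2) = mex{0} = 1
g(3) = mex{0} = 1
g(4) = mex{1} = 0
g(5) = mex{1} = 0
g(6) = mex{0} = 1
g(7) = mex{0} = 1
g(8) = mex{1} = 0
g(9) = mex{1} = 0
g(10) = mex{0} = 1
So g(10) = 1.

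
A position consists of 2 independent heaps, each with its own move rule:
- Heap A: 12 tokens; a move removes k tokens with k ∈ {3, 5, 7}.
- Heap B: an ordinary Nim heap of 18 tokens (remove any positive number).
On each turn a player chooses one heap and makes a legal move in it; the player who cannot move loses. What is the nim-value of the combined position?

For heap A, compute g(0), g(1), … with moves {3, 5, 7}:
g(0) = mex{} = 0
g(1) = mex{} = 0
g(2) = mex{} = 0
g(3) = mex{0} = 1
g(4) = mex{0} = 1
g(5) = mex{0} = 1
g(6) = mex{0,1} = 2
g(7) = mex{0,1} = 2
g(8) = mex{0,1} = 2
g(9) = mex{0,1,2} = 3
g(10) = mex{1,2} = 0
g(11) = mex{1,2} = 0
g(12) = mex{1,2,3} = 0
So g(12) = 0.
Heap B is a plain Nim heap of size 18, so its Grundy value is 18.
The value of a disjunctive sum is the nim-sum of the parts.
Combined value = 0 ⊕ 18 = 18.

18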